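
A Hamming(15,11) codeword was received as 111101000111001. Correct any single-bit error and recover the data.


Syndrome = 0: no error detected

Data: 10100111001 (no errors)


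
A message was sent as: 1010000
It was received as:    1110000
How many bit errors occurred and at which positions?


XOR: 0100000

1 error(s) at position(s): 1


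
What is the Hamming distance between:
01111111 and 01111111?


XOR: 00000000
Count of 1s: 0

0


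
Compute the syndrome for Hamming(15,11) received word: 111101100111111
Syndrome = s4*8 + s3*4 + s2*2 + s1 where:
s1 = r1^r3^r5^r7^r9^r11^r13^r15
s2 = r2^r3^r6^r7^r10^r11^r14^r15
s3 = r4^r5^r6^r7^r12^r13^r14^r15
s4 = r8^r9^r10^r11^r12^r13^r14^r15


s1=0, s2=0, s3=1, s4=0

Syndrome = 4 (error at position 4)


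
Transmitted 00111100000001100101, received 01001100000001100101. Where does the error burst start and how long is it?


XOR: 01110000000000000000

Burst at position 1, length 3


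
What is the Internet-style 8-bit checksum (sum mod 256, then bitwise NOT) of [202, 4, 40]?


Sum = 246 mod 256 = 246
Complement = 9

9


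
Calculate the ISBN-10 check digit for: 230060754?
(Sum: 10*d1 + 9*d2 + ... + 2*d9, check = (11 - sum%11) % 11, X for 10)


Weighted sum: 134
134 mod 11 = 2

Check digit: 9


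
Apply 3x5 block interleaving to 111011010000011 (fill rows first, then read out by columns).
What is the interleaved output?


Matrix:
  11101
  10100
  00011
Read columns: 110100110001101

110100110001101


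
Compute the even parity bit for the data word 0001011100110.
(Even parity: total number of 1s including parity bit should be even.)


Number of 1s in data: 6
Parity bit: 0

0


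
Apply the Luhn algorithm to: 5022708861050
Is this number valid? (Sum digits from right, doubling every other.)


Luhn sum = 42
42 mod 10 = 2

Invalid (Luhn sum mod 10 = 2)


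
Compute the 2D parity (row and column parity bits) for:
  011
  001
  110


Row parities: 010
Column parities: 100

Row P: 010, Col P: 100, Corner: 1


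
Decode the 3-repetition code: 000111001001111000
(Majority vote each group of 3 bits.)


Groups: 000, 111, 001, 001, 111, 000
Majority votes: 010010

010010


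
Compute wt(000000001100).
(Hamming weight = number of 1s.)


Counting 1s in 000000001100

2


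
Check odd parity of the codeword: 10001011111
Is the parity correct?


Number of 1s: 7

Yes, parity is correct (7 ones)


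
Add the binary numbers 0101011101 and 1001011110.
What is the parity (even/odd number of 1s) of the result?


0101011101 = 349
1001011110 = 606
Sum = 955 = 1110111011
1s count = 8

even parity (8 ones in 1110111011)


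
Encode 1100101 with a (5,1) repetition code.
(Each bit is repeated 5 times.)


Each bit -> 5 copies

11111111110000000000111110000011111


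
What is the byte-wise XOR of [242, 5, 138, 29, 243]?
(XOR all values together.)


XOR chain: 242 ^ 5 ^ 138 ^ 29 ^ 243 = 147

147


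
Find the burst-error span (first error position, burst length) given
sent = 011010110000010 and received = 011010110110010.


XOR: 000000000110000

Burst at position 9, length 2


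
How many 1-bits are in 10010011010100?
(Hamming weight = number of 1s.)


Counting 1s in 10010011010100

6


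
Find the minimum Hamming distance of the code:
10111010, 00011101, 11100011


Comparing all pairs, minimum distance: 4
Can detect 3 errors, correct 1 errors

4


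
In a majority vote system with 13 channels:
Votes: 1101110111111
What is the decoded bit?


Ones: 11 out of 13
Threshold: 7

1 (11/13 voted 1)


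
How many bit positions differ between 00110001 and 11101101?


XOR: 11011100
Count of 1s: 5

5


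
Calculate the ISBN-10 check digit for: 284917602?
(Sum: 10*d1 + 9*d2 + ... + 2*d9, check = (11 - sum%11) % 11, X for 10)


Weighted sum: 256
256 mod 11 = 3

Check digit: 8


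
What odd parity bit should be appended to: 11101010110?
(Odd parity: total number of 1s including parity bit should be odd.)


Number of 1s in data: 7
Parity bit: 0

0


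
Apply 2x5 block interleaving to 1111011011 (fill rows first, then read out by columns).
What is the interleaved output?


Matrix:
  11110
  11011
Read columns: 1111101101

1111101101


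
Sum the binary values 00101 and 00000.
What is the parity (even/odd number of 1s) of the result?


00101 = 5
00000 = 0
Sum = 5 = 101
1s count = 2

even parity (2 ones in 101)


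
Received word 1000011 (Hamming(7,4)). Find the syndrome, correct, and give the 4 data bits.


Syndrome = 0: no error detected

Data: 0011 (no errors)


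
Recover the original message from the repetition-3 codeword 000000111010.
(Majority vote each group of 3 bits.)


Groups: 000, 000, 111, 010
Majority votes: 0010

0010


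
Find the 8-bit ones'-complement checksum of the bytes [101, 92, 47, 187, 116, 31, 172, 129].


Sum = 875 mod 256 = 107
Complement = 148

148


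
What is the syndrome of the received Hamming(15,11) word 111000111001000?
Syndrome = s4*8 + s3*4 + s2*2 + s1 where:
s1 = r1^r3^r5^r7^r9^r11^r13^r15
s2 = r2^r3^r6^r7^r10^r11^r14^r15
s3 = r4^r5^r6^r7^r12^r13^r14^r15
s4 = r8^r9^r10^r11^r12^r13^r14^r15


s1=0, s2=1, s3=0, s4=1

Syndrome = 10 (error at position 10)


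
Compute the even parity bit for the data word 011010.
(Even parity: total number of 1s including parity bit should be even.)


Number of 1s in data: 3
Parity bit: 1

1


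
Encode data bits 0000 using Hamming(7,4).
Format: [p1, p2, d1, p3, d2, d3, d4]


Parity bits: p1=0, p2=0, p3=0

0000000


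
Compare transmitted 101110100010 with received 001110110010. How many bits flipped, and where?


XOR: 100000010000

2 error(s) at position(s): 0, 7


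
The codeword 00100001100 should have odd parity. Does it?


Number of 1s: 3

Yes, parity is correct (3 ones)


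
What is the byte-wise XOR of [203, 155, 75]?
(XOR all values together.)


XOR chain: 203 ^ 155 ^ 75 = 27

27


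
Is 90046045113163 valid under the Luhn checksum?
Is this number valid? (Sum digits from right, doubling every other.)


Luhn sum = 45
45 mod 10 = 5

Invalid (Luhn sum mod 10 = 5)


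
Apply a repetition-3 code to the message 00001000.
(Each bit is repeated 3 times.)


Each bit -> 3 copies

000000000000111000000000


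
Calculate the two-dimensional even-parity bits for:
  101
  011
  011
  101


Row parities: 0000
Column parities: 000

Row P: 0000, Col P: 000, Corner: 0


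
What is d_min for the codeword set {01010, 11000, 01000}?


Comparing all pairs, minimum distance: 1
Can detect 0 errors, correct 0 errors

1


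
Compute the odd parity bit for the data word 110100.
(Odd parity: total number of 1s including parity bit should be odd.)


Number of 1s in data: 3
Parity bit: 0

0


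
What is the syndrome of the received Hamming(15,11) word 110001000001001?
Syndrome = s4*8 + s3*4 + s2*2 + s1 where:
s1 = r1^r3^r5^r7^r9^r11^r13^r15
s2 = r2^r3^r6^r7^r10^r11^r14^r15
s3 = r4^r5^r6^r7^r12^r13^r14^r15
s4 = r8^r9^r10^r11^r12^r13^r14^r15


s1=0, s2=1, s3=1, s4=0

Syndrome = 6 (error at position 6)


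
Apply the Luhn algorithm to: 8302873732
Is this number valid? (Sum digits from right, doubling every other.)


Luhn sum = 47
47 mod 10 = 7

Invalid (Luhn sum mod 10 = 7)


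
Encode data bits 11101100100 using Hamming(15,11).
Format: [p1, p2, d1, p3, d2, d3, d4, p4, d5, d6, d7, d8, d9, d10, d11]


Parity bits: p1=0, p2=1, p3=1, p4=1

011111011100100


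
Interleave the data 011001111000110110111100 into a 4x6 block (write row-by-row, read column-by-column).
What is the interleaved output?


Matrix:
  011001
  111000
  110110
  111100
Read columns: 011111111101001100101000

011111111101001100101000


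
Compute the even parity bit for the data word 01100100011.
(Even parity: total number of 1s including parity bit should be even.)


Number of 1s in data: 5
Parity bit: 1

1


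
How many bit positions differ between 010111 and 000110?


XOR: 010001
Count of 1s: 2

2


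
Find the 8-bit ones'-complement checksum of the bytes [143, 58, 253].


Sum = 454 mod 256 = 198
Complement = 57

57


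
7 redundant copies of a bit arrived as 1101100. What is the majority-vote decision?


Ones: 4 out of 7
Threshold: 4

1 (4/7 voted 1)


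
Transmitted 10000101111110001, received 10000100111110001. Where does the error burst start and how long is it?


XOR: 00000001000000000

Burst at position 7, length 1


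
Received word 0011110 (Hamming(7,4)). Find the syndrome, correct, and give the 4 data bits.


Syndrome = 4: error at position 4

Data: 1110 (corrected bit 4)


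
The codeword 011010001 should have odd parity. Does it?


Number of 1s: 4

No, parity error (4 ones)


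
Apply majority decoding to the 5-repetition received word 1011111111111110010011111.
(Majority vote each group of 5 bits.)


Groups: 10111, 11111, 11111, 00100, 11111
Majority votes: 11101

11101


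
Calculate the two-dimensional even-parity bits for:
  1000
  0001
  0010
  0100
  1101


Row parities: 11111
Column parities: 0010

Row P: 11111, Col P: 0010, Corner: 1


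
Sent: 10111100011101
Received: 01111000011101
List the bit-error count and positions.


XOR: 11000100000000

3 error(s) at position(s): 0, 1, 5


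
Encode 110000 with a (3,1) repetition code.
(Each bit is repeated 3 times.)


Each bit -> 3 copies

111111000000000000


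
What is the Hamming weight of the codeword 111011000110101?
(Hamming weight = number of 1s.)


Counting 1s in 111011000110101

9


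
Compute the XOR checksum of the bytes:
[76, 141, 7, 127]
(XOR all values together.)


XOR chain: 76 ^ 141 ^ 7 ^ 127 = 185

185


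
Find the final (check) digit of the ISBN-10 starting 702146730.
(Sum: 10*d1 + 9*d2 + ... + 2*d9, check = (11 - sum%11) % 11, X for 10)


Weighted sum: 184
184 mod 11 = 8

Check digit: 3


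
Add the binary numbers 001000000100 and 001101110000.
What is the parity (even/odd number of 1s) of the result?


001000000100 = 516
001101110000 = 880
Sum = 1396 = 10101110100
1s count = 6

even parity (6 ones in 10101110100)


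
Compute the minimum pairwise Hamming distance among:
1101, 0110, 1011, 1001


Comparing all pairs, minimum distance: 1
Can detect 0 errors, correct 0 errors

1


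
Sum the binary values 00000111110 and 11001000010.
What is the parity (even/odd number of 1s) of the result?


00000111110 = 62
11001000010 = 1602
Sum = 1664 = 11010000000
1s count = 3

odd parity (3 ones in 11010000000)


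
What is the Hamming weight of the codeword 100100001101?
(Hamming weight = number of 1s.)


Counting 1s in 100100001101

5


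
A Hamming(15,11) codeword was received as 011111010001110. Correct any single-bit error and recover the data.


Syndrome = 1: error at position 1

Data: 11100001110 (corrected bit 1)


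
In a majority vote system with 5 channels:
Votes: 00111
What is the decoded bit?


Ones: 3 out of 5
Threshold: 3

1 (3/5 voted 1)


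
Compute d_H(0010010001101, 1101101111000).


XOR: 1111111110101
Count of 1s: 11

11


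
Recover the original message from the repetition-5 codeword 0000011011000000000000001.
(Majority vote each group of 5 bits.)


Groups: 00000, 11011, 00000, 00000, 00001
Majority votes: 01000

01000


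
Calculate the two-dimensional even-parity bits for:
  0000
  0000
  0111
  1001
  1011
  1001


Row parities: 001010
Column parities: 1100

Row P: 001010, Col P: 1100, Corner: 0


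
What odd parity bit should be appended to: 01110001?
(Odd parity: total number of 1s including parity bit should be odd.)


Number of 1s in data: 4
Parity bit: 1

1


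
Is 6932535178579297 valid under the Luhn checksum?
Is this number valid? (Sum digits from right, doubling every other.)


Luhn sum = 74
74 mod 10 = 4

Invalid (Luhn sum mod 10 = 4)


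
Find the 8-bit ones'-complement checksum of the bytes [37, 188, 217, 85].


Sum = 527 mod 256 = 15
Complement = 240

240


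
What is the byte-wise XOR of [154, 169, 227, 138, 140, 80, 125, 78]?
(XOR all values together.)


XOR chain: 154 ^ 169 ^ 227 ^ 138 ^ 140 ^ 80 ^ 125 ^ 78 = 181

181


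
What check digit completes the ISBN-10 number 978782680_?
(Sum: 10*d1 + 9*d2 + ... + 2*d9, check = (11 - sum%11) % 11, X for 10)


Weighted sum: 372
372 mod 11 = 9

Check digit: 2


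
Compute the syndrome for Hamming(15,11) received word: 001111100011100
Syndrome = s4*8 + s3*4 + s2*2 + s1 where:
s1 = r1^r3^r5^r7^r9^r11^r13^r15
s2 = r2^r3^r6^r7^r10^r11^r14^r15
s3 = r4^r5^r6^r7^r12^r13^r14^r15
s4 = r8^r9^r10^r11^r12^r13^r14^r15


s1=1, s2=0, s3=0, s4=1

Syndrome = 9 (error at position 9)


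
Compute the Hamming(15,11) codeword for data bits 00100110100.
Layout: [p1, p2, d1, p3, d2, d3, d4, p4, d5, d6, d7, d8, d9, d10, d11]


Parity bits: p1=0, p2=1, p3=0, p4=1

010001010110100


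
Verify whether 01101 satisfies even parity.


Number of 1s: 3

No, parity error (3 ones)


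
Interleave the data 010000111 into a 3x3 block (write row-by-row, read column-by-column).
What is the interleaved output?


Matrix:
  010
  000
  111
Read columns: 001101001

001101001


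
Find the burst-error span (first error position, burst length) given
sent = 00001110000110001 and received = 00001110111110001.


XOR: 00000000111000000

Burst at position 8, length 3


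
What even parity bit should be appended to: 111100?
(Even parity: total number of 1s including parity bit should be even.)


Number of 1s in data: 4
Parity bit: 0

0


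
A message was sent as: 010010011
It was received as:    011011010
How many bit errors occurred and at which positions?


XOR: 001001001

3 error(s) at position(s): 2, 5, 8


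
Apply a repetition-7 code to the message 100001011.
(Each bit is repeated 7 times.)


Each bit -> 7 copies

111111100000000000000000000000000001111111000000011111111111111


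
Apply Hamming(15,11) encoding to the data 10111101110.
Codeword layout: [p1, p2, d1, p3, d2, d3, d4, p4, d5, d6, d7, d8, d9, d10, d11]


Parity bits: p1=0, p2=1, p3=1, p4=1

011101111101110


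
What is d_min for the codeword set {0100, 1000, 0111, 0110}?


Comparing all pairs, minimum distance: 1
Can detect 0 errors, correct 0 errors

1


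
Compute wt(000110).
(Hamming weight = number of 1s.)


Counting 1s in 000110

2


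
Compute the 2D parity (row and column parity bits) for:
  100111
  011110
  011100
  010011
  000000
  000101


Row parities: 001100
Column parities: 110011

Row P: 001100, Col P: 110011, Corner: 0


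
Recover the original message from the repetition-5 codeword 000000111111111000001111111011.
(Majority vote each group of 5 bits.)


Groups: 00000, 01111, 11111, 00000, 11111, 11011
Majority votes: 011011

011011


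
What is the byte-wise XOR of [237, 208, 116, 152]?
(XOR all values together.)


XOR chain: 237 ^ 208 ^ 116 ^ 152 = 209

209


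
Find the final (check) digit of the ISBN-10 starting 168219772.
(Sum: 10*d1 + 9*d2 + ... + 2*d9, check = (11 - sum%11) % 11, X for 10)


Weighted sum: 246
246 mod 11 = 4

Check digit: 7


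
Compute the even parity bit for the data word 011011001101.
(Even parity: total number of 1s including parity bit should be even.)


Number of 1s in data: 7
Parity bit: 1

1


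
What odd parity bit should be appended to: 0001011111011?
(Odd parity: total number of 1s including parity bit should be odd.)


Number of 1s in data: 8
Parity bit: 1

1


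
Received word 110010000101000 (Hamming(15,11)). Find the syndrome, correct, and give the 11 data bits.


Syndrome = 0: no error detected

Data: 01000101000 (no errors)


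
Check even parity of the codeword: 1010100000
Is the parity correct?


Number of 1s: 3

No, parity error (3 ones)


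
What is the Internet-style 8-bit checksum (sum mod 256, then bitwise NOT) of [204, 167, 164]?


Sum = 535 mod 256 = 23
Complement = 232

232


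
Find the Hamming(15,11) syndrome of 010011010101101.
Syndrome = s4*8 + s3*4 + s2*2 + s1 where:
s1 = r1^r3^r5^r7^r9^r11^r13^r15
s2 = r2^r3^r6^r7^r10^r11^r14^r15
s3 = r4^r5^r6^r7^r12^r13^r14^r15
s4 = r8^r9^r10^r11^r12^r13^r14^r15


s1=1, s2=0, s3=1, s4=1

Syndrome = 13 (error at position 13)


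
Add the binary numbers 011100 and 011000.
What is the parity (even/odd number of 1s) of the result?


011100 = 28
011000 = 24
Sum = 52 = 110100
1s count = 3

odd parity (3 ones in 110100)


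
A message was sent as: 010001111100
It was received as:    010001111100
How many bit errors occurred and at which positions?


XOR: 000000000000

0 errors (received matches sent)


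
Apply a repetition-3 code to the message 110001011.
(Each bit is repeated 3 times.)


Each bit -> 3 copies

111111000000000111000111111


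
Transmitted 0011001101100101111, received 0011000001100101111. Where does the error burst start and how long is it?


XOR: 0000001100000000000

Burst at position 6, length 2


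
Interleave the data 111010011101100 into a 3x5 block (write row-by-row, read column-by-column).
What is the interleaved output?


Matrix:
  11101
  00111
  01100
Read columns: 100101111010110

100101111010110


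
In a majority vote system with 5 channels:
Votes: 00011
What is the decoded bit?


Ones: 2 out of 5
Threshold: 3

0 (2/5 voted 1)


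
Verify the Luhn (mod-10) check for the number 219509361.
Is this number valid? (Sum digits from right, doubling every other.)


Luhn sum = 30
30 mod 10 = 0

Valid (Luhn sum mod 10 = 0)


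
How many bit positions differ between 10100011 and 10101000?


XOR: 00001011
Count of 1s: 3

3


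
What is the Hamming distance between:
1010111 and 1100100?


XOR: 0110011
Count of 1s: 4

4


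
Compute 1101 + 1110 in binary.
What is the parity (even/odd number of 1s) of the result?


1101 = 13
1110 = 14
Sum = 27 = 11011
1s count = 4

even parity (4 ones in 11011)


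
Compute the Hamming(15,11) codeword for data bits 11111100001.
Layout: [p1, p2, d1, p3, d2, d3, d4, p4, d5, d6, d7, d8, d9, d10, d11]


Parity bits: p1=1, p2=1, p3=0, p4=1

111011111100001


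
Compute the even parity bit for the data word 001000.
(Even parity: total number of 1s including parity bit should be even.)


Number of 1s in data: 1
Parity bit: 1

1


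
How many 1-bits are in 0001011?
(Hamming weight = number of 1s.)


Counting 1s in 0001011

3


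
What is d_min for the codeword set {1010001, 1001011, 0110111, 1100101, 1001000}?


Comparing all pairs, minimum distance: 2
Can detect 1 errors, correct 0 errors

2


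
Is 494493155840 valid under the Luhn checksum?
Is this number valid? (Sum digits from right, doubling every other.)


Luhn sum = 65
65 mod 10 = 5

Invalid (Luhn sum mod 10 = 5)


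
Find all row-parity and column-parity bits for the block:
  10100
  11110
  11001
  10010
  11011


Row parities: 00100
Column parities: 11010

Row P: 00100, Col P: 11010, Corner: 1


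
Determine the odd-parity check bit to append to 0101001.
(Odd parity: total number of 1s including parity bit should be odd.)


Number of 1s in data: 3
Parity bit: 0

0


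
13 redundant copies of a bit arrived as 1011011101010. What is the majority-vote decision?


Ones: 8 out of 13
Threshold: 7

1 (8/13 voted 1)


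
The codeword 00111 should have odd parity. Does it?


Number of 1s: 3

Yes, parity is correct (3 ones)


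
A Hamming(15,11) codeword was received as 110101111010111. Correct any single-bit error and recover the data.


Syndrome = 0: no error detected

Data: 00111010111 (no errors)


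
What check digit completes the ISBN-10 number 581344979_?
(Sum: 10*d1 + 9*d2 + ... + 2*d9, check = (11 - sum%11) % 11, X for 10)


Weighted sum: 270
270 mod 11 = 6

Check digit: 5


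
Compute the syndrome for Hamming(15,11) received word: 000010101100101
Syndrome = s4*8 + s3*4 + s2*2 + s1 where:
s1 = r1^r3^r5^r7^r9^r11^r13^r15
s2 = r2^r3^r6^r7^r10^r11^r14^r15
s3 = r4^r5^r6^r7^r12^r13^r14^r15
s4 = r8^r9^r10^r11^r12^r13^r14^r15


s1=1, s2=1, s3=0, s4=0

Syndrome = 3 (error at position 3)


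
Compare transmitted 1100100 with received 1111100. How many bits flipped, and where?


XOR: 0011000

2 error(s) at position(s): 2, 3


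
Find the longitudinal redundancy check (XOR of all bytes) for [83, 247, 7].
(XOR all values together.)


XOR chain: 83 ^ 247 ^ 7 = 163

163


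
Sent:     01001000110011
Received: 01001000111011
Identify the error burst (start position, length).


XOR: 00000000001000

Burst at position 10, length 1


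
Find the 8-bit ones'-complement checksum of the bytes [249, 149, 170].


Sum = 568 mod 256 = 56
Complement = 199

199


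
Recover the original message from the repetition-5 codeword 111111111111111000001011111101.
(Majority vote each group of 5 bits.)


Groups: 11111, 11111, 11111, 00000, 10111, 11101
Majority votes: 111011

111011


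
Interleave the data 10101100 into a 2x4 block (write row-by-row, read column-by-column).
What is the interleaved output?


Matrix:
  1010
  1100
Read columns: 11011000

11011000


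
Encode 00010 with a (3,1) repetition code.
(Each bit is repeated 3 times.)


Each bit -> 3 copies

000000000111000


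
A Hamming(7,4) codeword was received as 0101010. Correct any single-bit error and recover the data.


Syndrome = 0: no error detected

Data: 0010 (no errors)


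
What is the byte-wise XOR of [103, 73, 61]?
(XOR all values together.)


XOR chain: 103 ^ 73 ^ 61 = 19

19


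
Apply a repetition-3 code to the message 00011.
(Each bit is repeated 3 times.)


Each bit -> 3 copies

000000000111111


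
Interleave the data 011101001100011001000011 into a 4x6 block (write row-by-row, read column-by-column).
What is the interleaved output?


Matrix:
  011101
  001100
  011001
  000011
Read columns: 000010101110110000011011

000010101110110000011011


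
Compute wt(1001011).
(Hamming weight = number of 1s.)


Counting 1s in 1001011

4


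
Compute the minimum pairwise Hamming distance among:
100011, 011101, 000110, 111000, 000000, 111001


Comparing all pairs, minimum distance: 1
Can detect 0 errors, correct 0 errors

1


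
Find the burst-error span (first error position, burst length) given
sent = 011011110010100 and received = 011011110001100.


XOR: 000000000011000

Burst at position 10, length 2


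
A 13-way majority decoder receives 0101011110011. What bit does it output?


Ones: 8 out of 13
Threshold: 7

1 (8/13 voted 1)


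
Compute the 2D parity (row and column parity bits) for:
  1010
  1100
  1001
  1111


Row parities: 0000
Column parities: 0000

Row P: 0000, Col P: 0000, Corner: 0


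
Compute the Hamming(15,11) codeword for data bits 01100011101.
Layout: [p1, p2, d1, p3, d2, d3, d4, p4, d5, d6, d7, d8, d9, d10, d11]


Parity bits: p1=0, p2=1, p3=1, p4=0

010111000011101


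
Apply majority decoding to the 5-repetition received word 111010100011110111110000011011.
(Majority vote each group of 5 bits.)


Groups: 11101, 01000, 11110, 11111, 00000, 11011
Majority votes: 101101

101101


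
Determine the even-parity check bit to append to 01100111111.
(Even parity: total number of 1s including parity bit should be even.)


Number of 1s in data: 8
Parity bit: 0

0


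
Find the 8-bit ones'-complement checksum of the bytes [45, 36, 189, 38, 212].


Sum = 520 mod 256 = 8
Complement = 247

247


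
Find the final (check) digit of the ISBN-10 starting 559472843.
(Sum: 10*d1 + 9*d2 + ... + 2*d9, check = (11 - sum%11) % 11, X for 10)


Weighted sum: 297
297 mod 11 = 0

Check digit: 0


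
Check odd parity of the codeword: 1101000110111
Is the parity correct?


Number of 1s: 8

No, parity error (8 ones)


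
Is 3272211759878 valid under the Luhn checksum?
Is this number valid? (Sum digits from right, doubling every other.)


Luhn sum = 63
63 mod 10 = 3

Invalid (Luhn sum mod 10 = 3)


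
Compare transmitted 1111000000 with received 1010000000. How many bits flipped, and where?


XOR: 0101000000

2 error(s) at position(s): 1, 3


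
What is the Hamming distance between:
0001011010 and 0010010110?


XOR: 0011001100
Count of 1s: 4

4


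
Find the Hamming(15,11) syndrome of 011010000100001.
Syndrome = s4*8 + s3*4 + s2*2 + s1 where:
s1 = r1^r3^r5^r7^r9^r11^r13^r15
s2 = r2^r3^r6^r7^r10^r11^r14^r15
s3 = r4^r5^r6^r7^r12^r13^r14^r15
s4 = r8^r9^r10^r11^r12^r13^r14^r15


s1=1, s2=0, s3=0, s4=0

Syndrome = 1 (error at position 1)


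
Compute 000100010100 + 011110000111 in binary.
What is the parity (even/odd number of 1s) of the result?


000100010100 = 276
011110000111 = 1927
Sum = 2203 = 100010011011
1s count = 6

even parity (6 ones in 100010011011)


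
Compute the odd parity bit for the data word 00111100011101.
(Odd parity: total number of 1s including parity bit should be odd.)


Number of 1s in data: 8
Parity bit: 1

1


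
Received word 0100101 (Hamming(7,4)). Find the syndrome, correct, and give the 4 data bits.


Syndrome = 0: no error detected

Data: 0101 (no errors)


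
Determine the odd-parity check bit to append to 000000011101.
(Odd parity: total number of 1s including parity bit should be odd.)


Number of 1s in data: 4
Parity bit: 1

1


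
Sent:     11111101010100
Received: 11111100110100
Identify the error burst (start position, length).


XOR: 00000001100000

Burst at position 7, length 2


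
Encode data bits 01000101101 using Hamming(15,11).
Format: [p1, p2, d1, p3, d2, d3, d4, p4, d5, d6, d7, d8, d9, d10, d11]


Parity bits: p1=1, p2=0, p3=0, p4=0

100010000101101


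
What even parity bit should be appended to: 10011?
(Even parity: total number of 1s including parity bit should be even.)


Number of 1s in data: 3
Parity bit: 1

1


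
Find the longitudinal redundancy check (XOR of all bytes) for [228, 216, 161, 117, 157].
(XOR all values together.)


XOR chain: 228 ^ 216 ^ 161 ^ 117 ^ 157 = 117

117


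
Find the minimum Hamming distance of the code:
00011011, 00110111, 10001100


Comparing all pairs, minimum distance: 3
Can detect 2 errors, correct 1 errors

3


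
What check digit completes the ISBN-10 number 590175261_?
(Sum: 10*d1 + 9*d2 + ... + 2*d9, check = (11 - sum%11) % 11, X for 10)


Weighted sum: 233
233 mod 11 = 2

Check digit: 9


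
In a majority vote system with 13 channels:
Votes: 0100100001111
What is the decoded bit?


Ones: 6 out of 13
Threshold: 7

0 (6/13 voted 1)


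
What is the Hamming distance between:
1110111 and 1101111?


XOR: 0011000
Count of 1s: 2

2


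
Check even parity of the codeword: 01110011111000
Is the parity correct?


Number of 1s: 8

Yes, parity is correct (8 ones)


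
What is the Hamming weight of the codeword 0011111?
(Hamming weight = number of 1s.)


Counting 1s in 0011111

5


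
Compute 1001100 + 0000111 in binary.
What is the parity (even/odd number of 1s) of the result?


1001100 = 76
0000111 = 7
Sum = 83 = 1010011
1s count = 4

even parity (4 ones in 1010011)


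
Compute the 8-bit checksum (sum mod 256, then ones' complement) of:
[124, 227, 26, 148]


Sum = 525 mod 256 = 13
Complement = 242

242


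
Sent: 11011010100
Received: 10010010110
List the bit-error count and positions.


XOR: 01001000010

3 error(s) at position(s): 1, 4, 9


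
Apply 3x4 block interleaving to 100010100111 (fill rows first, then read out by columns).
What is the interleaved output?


Matrix:
  1000
  1010
  0111
Read columns: 110001011001

110001011001


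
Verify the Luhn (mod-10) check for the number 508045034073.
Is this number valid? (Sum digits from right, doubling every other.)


Luhn sum = 40
40 mod 10 = 0

Valid (Luhn sum mod 10 = 0)


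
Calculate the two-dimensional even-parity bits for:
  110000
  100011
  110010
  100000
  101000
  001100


Row parities: 011100
Column parities: 100101

Row P: 011100, Col P: 100101, Corner: 1


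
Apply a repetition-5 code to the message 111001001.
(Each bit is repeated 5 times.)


Each bit -> 5 copies

111111111111111000000000011111000000000011111


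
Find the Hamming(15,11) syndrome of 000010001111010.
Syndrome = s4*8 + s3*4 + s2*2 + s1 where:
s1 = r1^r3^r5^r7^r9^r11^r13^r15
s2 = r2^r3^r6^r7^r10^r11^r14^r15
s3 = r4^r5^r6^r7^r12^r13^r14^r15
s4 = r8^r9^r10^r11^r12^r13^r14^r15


s1=1, s2=1, s3=1, s4=1

Syndrome = 15 (error at position 15)


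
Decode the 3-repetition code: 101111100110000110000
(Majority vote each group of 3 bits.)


Groups: 101, 111, 100, 110, 000, 110, 000
Majority votes: 1101010

1101010


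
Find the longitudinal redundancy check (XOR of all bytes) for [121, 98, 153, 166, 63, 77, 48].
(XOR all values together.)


XOR chain: 121 ^ 98 ^ 153 ^ 166 ^ 63 ^ 77 ^ 48 = 102

102


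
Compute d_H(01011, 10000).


XOR: 11011
Count of 1s: 4

4


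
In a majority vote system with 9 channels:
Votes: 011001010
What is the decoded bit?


Ones: 4 out of 9
Threshold: 5

0 (4/9 voted 1)


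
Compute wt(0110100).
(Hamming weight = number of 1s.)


Counting 1s in 0110100

3


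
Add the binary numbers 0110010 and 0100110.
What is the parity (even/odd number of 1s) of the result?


0110010 = 50
0100110 = 38
Sum = 88 = 1011000
1s count = 3

odd parity (3 ones in 1011000)


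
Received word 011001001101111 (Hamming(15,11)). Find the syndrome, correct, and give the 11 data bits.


Syndrome = 4: error at position 4

Data: 10101101111 (corrected bit 4)


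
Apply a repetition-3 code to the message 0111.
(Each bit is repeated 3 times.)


Each bit -> 3 copies

000111111111


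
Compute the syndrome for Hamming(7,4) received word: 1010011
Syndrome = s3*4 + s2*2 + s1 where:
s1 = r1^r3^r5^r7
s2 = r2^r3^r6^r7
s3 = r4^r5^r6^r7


s1=1, s2=1, s3=0

Syndrome = 3 (error at position 3)


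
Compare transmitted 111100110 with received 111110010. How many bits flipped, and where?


XOR: 000010100

2 error(s) at position(s): 4, 6


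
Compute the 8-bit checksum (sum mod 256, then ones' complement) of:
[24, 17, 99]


Sum = 140 mod 256 = 140
Complement = 115

115


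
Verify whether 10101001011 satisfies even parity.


Number of 1s: 6

Yes, parity is correct (6 ones)


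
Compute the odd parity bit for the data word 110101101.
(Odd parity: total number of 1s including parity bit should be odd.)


Number of 1s in data: 6
Parity bit: 1

1


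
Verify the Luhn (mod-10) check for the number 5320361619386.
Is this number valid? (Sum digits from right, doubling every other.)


Luhn sum = 49
49 mod 10 = 9

Invalid (Luhn sum mod 10 = 9)


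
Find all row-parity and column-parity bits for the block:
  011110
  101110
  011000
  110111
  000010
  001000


Row parities: 000111
Column parities: 010101

Row P: 000111, Col P: 010101, Corner: 1


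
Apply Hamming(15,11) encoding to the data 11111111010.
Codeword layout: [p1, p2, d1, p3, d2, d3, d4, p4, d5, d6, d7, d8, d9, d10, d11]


Parity bits: p1=1, p2=0, p3=1, p4=1

101111111111010


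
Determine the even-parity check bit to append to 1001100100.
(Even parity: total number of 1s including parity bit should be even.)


Number of 1s in data: 4
Parity bit: 0

0


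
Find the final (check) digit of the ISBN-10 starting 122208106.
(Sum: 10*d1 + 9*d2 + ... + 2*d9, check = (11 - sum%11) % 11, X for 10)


Weighted sum: 114
114 mod 11 = 4

Check digit: 7


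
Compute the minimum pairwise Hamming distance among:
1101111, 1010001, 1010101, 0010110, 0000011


Comparing all pairs, minimum distance: 1
Can detect 0 errors, correct 0 errors

1


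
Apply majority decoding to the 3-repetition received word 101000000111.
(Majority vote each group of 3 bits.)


Groups: 101, 000, 000, 111
Majority votes: 1001

1001


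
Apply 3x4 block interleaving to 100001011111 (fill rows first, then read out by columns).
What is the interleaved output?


Matrix:
  1000
  0101
  1111
Read columns: 101011001011

101011001011


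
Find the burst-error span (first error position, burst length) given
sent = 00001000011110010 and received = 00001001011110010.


XOR: 00000001000000000

Burst at position 7, length 1


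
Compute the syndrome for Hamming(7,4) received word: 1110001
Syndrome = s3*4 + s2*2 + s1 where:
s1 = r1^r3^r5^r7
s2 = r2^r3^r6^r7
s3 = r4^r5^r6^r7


s1=1, s2=1, s3=1

Syndrome = 7 (error at position 7)


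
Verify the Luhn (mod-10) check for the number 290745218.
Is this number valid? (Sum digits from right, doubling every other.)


Luhn sum = 33
33 mod 10 = 3

Invalid (Luhn sum mod 10 = 3)


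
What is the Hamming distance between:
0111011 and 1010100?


XOR: 1101111
Count of 1s: 6

6


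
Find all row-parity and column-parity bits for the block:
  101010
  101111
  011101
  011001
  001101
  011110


Row parities: 110110
Column parities: 010010

Row P: 110110, Col P: 010010, Corner: 0


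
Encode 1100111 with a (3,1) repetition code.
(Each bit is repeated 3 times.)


Each bit -> 3 copies

111111000000111111111


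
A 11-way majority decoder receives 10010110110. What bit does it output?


Ones: 6 out of 11
Threshold: 6

1 (6/11 voted 1)


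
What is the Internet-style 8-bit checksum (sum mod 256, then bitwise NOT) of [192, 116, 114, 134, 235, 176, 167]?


Sum = 1134 mod 256 = 110
Complement = 145

145


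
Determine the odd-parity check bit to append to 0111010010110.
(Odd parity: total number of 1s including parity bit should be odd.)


Number of 1s in data: 7
Parity bit: 0

0


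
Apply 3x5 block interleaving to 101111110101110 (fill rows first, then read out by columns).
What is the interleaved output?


Matrix:
  10111
  11101
  01110
Read columns: 110011111101110

110011111101110


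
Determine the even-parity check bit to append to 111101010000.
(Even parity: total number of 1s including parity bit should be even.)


Number of 1s in data: 6
Parity bit: 0

0


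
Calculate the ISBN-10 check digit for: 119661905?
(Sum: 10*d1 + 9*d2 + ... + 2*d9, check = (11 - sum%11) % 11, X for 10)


Weighted sum: 220
220 mod 11 = 0

Check digit: 0


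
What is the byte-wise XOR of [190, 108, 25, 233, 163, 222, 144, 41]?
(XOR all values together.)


XOR chain: 190 ^ 108 ^ 25 ^ 233 ^ 163 ^ 222 ^ 144 ^ 41 = 230

230


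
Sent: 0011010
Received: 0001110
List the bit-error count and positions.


XOR: 0010100

2 error(s) at position(s): 2, 4


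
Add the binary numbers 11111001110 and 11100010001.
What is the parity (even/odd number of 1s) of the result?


11111001110 = 1998
11100010001 = 1809
Sum = 3807 = 111011011111
1s count = 10

even parity (10 ones in 111011011111)


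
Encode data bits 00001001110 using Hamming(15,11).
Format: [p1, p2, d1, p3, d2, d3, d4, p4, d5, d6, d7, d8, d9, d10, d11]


Parity bits: p1=0, p2=1, p3=1, p4=0

010100001001110


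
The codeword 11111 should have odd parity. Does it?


Number of 1s: 5

Yes, parity is correct (5 ones)


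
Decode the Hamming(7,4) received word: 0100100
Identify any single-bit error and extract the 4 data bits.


Syndrome = 7: error at position 7

Data: 0101 (corrected bit 7)


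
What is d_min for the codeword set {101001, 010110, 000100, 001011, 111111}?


Comparing all pairs, minimum distance: 2
Can detect 1 errors, correct 0 errors

2


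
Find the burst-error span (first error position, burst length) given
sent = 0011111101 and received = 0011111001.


XOR: 0000000100

Burst at position 7, length 1


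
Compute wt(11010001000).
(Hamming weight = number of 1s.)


Counting 1s in 11010001000

4


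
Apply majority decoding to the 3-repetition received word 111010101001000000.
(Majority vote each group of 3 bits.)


Groups: 111, 010, 101, 001, 000, 000
Majority votes: 101000

101000


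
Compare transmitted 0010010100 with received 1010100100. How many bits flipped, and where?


XOR: 1000110000

3 error(s) at position(s): 0, 4, 5


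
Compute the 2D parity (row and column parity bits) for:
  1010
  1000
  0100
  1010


Row parities: 0110
Column parities: 1100

Row P: 0110, Col P: 1100, Corner: 0


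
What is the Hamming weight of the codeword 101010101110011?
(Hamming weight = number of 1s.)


Counting 1s in 101010101110011

9


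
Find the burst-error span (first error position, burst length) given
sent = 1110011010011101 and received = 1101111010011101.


XOR: 0011100000000000

Burst at position 2, length 3


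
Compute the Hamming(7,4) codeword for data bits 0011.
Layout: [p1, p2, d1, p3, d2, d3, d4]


Parity bits: p1=1, p2=0, p3=0

1000011


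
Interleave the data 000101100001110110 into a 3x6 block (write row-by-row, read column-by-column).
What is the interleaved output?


Matrix:
  000101
  100001
  110110
Read columns: 011001000101001110

011001000101001110


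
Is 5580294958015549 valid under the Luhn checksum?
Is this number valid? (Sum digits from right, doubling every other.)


Luhn sum = 76
76 mod 10 = 6

Invalid (Luhn sum mod 10 = 6)


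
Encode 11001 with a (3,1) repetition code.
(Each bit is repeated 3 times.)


Each bit -> 3 copies

111111000000111


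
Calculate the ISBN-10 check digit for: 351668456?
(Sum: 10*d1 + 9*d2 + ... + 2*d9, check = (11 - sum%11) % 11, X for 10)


Weighted sum: 244
244 mod 11 = 2

Check digit: 9


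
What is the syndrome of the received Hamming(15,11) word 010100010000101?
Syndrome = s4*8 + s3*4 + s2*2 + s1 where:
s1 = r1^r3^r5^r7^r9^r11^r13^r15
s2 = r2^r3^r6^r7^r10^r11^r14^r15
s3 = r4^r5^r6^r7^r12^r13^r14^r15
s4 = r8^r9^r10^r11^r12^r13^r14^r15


s1=0, s2=0, s3=1, s4=1

Syndrome = 12 (error at position 12)


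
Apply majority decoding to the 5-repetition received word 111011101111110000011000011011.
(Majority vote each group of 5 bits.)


Groups: 11101, 11011, 11110, 00001, 10000, 11011
Majority votes: 111001

111001


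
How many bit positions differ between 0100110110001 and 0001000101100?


XOR: 0101110011101
Count of 1s: 8

8


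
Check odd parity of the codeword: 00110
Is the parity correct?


Number of 1s: 2

No, parity error (2 ones)


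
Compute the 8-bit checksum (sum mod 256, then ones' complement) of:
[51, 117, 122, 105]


Sum = 395 mod 256 = 139
Complement = 116

116


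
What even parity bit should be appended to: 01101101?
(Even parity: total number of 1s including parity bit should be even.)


Number of 1s in data: 5
Parity bit: 1

1


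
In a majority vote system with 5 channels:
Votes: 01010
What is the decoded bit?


Ones: 2 out of 5
Threshold: 3

0 (2/5 voted 1)


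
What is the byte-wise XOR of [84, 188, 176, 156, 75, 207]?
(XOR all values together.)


XOR chain: 84 ^ 188 ^ 176 ^ 156 ^ 75 ^ 207 = 64

64


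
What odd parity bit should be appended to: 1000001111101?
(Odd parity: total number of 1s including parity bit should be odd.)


Number of 1s in data: 7
Parity bit: 0

0


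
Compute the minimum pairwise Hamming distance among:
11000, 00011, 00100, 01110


Comparing all pairs, minimum distance: 2
Can detect 1 errors, correct 0 errors

2


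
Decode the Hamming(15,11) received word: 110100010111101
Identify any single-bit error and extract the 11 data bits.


Syndrome = 0: no error detected

Data: 00000111101 (no errors)


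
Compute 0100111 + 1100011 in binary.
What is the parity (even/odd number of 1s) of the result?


0100111 = 39
1100011 = 99
Sum = 138 = 10001010
1s count = 3

odd parity (3 ones in 10001010)
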